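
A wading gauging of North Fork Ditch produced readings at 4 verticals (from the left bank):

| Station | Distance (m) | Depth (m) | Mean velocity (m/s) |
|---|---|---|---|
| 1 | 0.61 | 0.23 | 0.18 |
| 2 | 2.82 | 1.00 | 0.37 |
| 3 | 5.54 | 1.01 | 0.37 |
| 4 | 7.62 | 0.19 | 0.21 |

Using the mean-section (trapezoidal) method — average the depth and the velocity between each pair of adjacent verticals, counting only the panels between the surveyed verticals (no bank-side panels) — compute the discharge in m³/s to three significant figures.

1.75 m³/s

Panel 1-2: Δb = 2.21 m, d̄ = (0.23+1.00)/2 = 0.615, v̄ = (0.18+0.37)/2 = 0.275 → q = 2.21×0.615×0.275 = 0.3738 m³/s
Panel 2-3: Δb = 2.72 m, d̄ = (1.00+1.01)/2 = 1.005, v̄ = (0.37+0.37)/2 = 0.37 → q = 2.72×1.005×0.37 = 1.011 m³/s
Panel 3-4: Δb = 2.08 m, d̄ = (1.01+0.19)/2 = 0.6, v̄ = (0.37+0.21)/2 = 0.29 → q = 2.08×0.6×0.29 = 0.3619 m³/s
Q = Σ q = 1.747 m³/s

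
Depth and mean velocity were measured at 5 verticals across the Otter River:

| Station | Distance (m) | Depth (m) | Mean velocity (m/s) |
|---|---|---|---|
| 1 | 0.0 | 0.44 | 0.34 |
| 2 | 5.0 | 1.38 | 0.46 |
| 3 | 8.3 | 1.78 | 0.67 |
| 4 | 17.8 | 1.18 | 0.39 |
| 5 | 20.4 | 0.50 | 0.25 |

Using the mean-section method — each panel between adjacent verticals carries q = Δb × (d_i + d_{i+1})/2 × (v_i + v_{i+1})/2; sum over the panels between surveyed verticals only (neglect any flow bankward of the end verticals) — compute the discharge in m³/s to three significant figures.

Panel 1-2: Δb = 5 m, d̄ = (0.44+1.38)/2 = 0.91, v̄ = (0.34+0.46)/2 = 0.4 → q = 5×0.91×0.4 = 1.820 m³/s
Panel 2-3: Δb = 3.3 m, d̄ = (1.38+1.78)/2 = 1.58, v̄ = (0.46+0.67)/2 = 0.565 → q = 3.3×1.58×0.565 = 2.946 m³/s
Panel 3-4: Δb = 9.5 m, d̄ = (1.78+1.18)/2 = 1.48, v̄ = (0.67+0.39)/2 = 0.53 → q = 9.5×1.48×0.53 = 7.452 m³/s
Panel 4-5: Δb = 2.6 m, d̄ = (1.18+0.50)/2 = 0.84, v̄ = (0.39+0.25)/2 = 0.32 → q = 2.6×0.84×0.32 = 0.6989 m³/s
Q = Σ q = 12.92 m³/s

12.9 m³/s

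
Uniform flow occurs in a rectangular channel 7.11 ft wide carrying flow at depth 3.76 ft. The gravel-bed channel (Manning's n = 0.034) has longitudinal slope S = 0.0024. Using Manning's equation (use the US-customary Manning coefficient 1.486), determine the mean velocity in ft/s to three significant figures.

3.20 ft/s

A = b·y = 7.11 × 3.76 = 26.73 ft²
P = b + 2y = 7.11 + 2×3.76 = 14.63 ft
R = A/P = 26.73/14.63 = 1.827 ft
Q = (1.486/n)·A·R^(2/3)·S^(1/2) = (1.486/0.034) × 26.73 × 1.827^(2/3) × 0.0024^(1/2) = 85.55 ft³/s
V = Q/A = 85.55/26.73 = 3.200 ft/s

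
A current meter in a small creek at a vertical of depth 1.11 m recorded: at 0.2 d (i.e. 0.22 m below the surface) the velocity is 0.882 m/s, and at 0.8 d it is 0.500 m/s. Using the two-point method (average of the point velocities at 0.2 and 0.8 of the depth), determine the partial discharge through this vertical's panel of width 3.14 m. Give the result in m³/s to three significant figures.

v̄ = (0.882 + 0.500) / 2 = 0.6910 m/s
q = v̄ × d × w = 0.6910 × 1.11 × 3.14 = 2.408 m³/s

2.41 m³/s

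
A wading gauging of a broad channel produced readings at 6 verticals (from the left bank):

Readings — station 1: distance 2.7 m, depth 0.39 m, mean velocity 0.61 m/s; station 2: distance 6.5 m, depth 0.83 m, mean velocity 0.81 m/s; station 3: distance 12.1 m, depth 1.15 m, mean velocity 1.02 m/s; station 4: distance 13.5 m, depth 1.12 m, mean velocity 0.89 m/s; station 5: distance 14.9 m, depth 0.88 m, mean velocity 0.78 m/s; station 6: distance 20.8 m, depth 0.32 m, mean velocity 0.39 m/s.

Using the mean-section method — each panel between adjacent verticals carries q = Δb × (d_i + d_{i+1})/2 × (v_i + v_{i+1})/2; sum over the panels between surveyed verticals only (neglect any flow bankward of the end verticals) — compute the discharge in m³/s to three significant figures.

Panel 1-2: Δb = 3.8 m, d̄ = (0.39+0.83)/2 = 0.61, v̄ = (0.61+0.81)/2 = 0.71 → q = 3.8×0.61×0.71 = 1.646 m³/s
Panel 2-3: Δb = 5.6 m, d̄ = (0.83+1.15)/2 = 0.99, v̄ = (0.81+1.02)/2 = 0.915 → q = 5.6×0.99×0.915 = 5.073 m³/s
Panel 3-4: Δb = 1.4 m, d̄ = (1.15+1.12)/2 = 1.135, v̄ = (1.02+0.89)/2 = 0.955 → q = 1.4×1.135×0.955 = 1.517 m³/s
Panel 4-5: Δb = 1.4 m, d̄ = (1.12+0.88)/2 = 1, v̄ = (0.89+0.78)/2 = 0.835 → q = 1.4×1×0.835 = 1.169 m³/s
Panel 5-6: Δb = 5.9 m, d̄ = (0.88+0.32)/2 = 0.6, v̄ = (0.78+0.39)/2 = 0.585 → q = 5.9×0.6×0.585 = 2.071 m³/s
Q = Σ q = 11.48 m³/s

11.5 m³/s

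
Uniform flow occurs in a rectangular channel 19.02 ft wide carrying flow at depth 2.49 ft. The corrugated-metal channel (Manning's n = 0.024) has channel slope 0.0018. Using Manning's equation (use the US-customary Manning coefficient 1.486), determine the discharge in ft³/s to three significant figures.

A = b·y = 19.02 × 2.49 = 47.36 ft²
P = b + 2y = 19.02 + 2×2.49 = 24.00 ft
R = A/P = 47.36/24.00 = 1.973 ft
Q = (1.486/n)·A·R^(2/3)·S^(1/2) = (1.486/0.024) × 47.36 × 1.973^(2/3) × 0.0018^(1/2) = 195.7 ft³/s

196 ft³/s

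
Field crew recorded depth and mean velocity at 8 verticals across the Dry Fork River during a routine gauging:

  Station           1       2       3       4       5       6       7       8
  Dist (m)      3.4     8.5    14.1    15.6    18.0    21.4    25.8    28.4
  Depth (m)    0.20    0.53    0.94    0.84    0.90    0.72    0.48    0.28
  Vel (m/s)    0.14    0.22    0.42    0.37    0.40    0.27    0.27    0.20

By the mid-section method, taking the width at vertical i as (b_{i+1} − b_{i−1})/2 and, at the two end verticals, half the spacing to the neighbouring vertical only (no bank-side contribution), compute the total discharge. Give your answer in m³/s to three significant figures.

w_1 = (8.5 − 3.4)/2 = 2.55 m; q_1 = 0.14 × 0.20 × 2.55 = 0.07140 m³/s
w_2 = (14.1 − 3.4)/2 = 5.35 m; q_2 = 0.22 × 0.53 × 5.35 = 0.6238 m³/s
w_3 = (15.6 − 8.5)/2 = 3.55 m; q_3 = 0.42 × 0.94 × 3.55 = 1.402 m³/s
w_4 = (18.0 − 14.1)/2 = 1.95 m; q_4 = 0.37 × 0.84 × 1.95 = 0.6061 m³/s
w_5 = (21.4 − 15.6)/2 = 2.9 m; q_5 = 0.40 × 0.90 × 2.9 = 1.044 m³/s
w_6 = (25.8 − 18.0)/2 = 3.9 m; q_6 = 0.27 × 0.72 × 3.9 = 0.7582 m³/s
w_7 = (28.4 − 21.4)/2 = 3.5 m; q_7 = 0.27 × 0.48 × 3.5 = 0.4536 m³/s
w_8 = (28.4 − 25.8)/2 = 1.3 m; q_8 = 0.20 × 0.28 × 1.3 = 0.07280 m³/s
Q = Σ qᵢ = 5.031 m³/s

5.03 m³/s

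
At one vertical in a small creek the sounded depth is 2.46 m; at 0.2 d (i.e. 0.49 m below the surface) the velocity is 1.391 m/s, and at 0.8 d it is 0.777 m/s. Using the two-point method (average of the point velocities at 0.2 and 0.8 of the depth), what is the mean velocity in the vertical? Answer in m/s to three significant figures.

v̄ = (1.391 + 0.777) / 2 = 1.084 m/s

1.08 m/s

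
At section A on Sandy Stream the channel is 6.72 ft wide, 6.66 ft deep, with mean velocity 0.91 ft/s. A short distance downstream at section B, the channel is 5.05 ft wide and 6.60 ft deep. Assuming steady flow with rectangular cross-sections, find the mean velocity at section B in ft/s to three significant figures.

1.22 ft/s

Q = A₁V₁ = (6.72×6.66) × 0.91 = 40.73 ft³/s
A₂ = 5.05 × 6.60 = 33.33 ft²
V₂ = Q/A₂ = 40.73/33.33 = 1.222 ft/s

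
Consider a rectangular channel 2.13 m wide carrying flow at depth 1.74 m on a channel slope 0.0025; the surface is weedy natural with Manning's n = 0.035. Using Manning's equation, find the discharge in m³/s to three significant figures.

4.02 m³/s

A = b·y = 2.13 × 1.74 = 3.706 m²
P = b + 2y = 2.13 + 2×1.74 = 5.610 m
R = A/P = 3.706/5.610 = 0.6606 m
Q = (1/n)·A·R^(2/3)·S^(1/2) = (1/0.035) × 3.706 × 0.6606^(2/3) × 0.0025^(1/2) = 4.016 m³/s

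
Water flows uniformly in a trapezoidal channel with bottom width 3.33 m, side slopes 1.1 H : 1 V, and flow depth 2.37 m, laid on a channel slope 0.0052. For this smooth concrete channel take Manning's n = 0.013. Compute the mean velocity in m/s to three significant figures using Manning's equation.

A = (b + z·y)·y = (3.33 + 1.1×2.37)×2.37 = 14.07 m²
P = b + 2y√(1+z²) = 3.33 + 2×2.37×√(1+1.1²) = 10.38 m
R = A/P = 14.07/10.38 = 1.356 m
Q = (1/n)·A·R^(2/3)·S^(1/2) = (1/0.013) × 14.07 × 1.356^(2/3) × 0.0052^(1/2) = 95.62 m³/s
V = Q/A = 95.62/14.07 = 6.796 m/s

6.80 m/s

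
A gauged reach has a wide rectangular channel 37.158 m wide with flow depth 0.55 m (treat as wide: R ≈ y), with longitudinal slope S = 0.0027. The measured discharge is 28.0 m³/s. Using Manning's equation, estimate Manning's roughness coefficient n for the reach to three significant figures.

A = b·y = 37.158 × 0.55 = 20.44 m²
Wide channel: R ≈ y = 0.55 m
n = (1/Q)·A·R^(2/3)·S^(1/2) = (1/28.0) × 20.44 × 0.6713 × 0.05196 = 0.02546

0.0255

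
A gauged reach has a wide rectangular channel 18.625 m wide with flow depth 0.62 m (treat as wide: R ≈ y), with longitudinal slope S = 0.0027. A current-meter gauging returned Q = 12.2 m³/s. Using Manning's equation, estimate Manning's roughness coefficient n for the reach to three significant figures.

A = b·y = 18.625 × 0.62 = 11.55 m²
Wide channel: R ≈ y = 0.62 m
n = (1/Q)·A·R^(2/3)·S^(1/2) = (1/12.2) × 11.55 × 0.7271 × 0.05196 = 0.03576

0.0358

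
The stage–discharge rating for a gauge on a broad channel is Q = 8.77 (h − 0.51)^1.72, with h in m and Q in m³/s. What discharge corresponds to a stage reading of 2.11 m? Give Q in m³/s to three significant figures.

Q = 8.77 × (2.11 − 0.51)^1.72 = 8.77 × 1.6^1.72 = 19.68 m³/s

19.7 m³/s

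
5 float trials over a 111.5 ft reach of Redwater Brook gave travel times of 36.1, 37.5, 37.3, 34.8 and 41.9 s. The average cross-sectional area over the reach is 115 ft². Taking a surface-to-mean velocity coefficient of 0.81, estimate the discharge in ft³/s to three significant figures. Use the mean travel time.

277 ft³/s

t̄ = (36.1 + 37.5 + 37.3 + 34.8 + 41.9) / 5 = 37.52 s
v_surface = L / t̄ = 111.5 / 37.52 = 2.972 ft/s
v_mean = 0.81 × 2.972 = 2.407 ft/s
Q = A × v_mean = 115 × 2.407 = 276.8 ft³/s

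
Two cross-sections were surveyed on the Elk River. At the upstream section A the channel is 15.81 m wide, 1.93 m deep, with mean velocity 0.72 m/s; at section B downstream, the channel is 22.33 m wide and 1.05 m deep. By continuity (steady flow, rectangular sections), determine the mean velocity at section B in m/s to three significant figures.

Q = A₁V₁ = (15.81×1.93) × 0.72 = 21.97 m³/s
A₂ = 22.33 × 1.05 = 23.45 m²
V₂ = Q/A₂ = 21.97/23.45 = 0.9370 m/s

0.937 m/s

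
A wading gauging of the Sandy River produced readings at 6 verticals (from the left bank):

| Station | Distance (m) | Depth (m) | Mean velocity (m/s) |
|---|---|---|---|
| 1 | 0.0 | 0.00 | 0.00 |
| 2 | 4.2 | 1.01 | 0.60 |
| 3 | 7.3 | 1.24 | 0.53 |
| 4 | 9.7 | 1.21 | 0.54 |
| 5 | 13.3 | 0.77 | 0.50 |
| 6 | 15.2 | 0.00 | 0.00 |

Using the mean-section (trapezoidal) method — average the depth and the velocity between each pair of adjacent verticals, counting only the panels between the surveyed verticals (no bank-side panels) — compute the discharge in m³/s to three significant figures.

Panel 1-2: Δb = 4.2 m, d̄ = (0.00+1.01)/2 = 0.505, v̄ = (0.00+0.60)/2 = 0.3 → q = 4.2×0.505×0.3 = 0.6363 m³/s
Panel 2-3: Δb = 3.1 m, d̄ = (1.01+1.24)/2 = 1.125, v̄ = (0.60+0.53)/2 = 0.565 → q = 3.1×1.125×0.565 = 1.970 m³/s
Panel 3-4: Δb = 2.4 m, d̄ = (1.24+1.21)/2 = 1.225, v̄ = (0.53+0.54)/2 = 0.535 → q = 2.4×1.225×0.535 = 1.573 m³/s
Panel 4-5: Δb = 3.6 m, d̄ = (1.21+0.77)/2 = 0.99, v̄ = (0.54+0.50)/2 = 0.52 → q = 3.6×0.99×0.52 = 1.853 m³/s
Panel 5-6: Δb = 1.9 m, d̄ = (0.77+0.00)/2 = 0.385, v̄ = (0.50+0.00)/2 = 0.25 → q = 1.9×0.385×0.25 = 0.1829 m³/s
Q = Σ q = 6.216 m³/s

6.22 m³/s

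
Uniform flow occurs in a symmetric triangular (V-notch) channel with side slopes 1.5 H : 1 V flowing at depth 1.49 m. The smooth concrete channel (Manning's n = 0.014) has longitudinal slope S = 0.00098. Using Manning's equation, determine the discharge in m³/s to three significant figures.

5.41 m³/s

A = z·y² = 1.5×1.49² = 3.330 m²
P = 2y√(1+z²) = 2×1.49×√(1+1.5²) = 5.372 m
R = A/P = 3.330/5.372 = 0.6199 m
Q = (1/n)·A·R^(2/3)·S^(1/2) = (1/0.014) × 3.330 × 0.6199^(2/3) × 0.00098^(1/2) = 5.414 m³/s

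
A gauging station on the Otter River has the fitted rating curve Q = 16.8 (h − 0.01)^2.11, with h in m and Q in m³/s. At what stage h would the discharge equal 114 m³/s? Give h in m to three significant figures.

2.49 m

h − h₀ = (Q/C)^(1/b) = (114/16.8)^(1/2.11) = 2.478 m
h = 0.01 + 2.478 = 2.488 m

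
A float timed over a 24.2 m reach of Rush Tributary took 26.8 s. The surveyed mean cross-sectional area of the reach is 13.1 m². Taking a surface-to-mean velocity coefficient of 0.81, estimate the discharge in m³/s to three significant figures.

v_surface = L / t̄ = 24.2 / 26.8 = 0.9030 m/s
v_mean = 0.81 × 0.9030 = 0.7314 m/s
Q = A × v_mean = 13.1 × 0.7314 = 9.582 m³/s

9.58 m³/s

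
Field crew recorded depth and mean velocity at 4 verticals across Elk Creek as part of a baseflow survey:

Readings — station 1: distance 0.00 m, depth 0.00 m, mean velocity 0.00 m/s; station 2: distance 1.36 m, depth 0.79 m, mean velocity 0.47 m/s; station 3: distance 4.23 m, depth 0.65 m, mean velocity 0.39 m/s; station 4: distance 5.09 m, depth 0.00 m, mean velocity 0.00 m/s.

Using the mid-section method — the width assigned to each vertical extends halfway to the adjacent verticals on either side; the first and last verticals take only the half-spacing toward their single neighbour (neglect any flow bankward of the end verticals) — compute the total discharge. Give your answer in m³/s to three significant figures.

w_2 = (4.23 − 0.00)/2 = 2.115 m; q_2 = 0.47 × 0.79 × 2.115 = 0.7853 m³/s
w_3 = (5.09 − 1.36)/2 = 1.865 m; q_3 = 0.39 × 0.65 × 1.865 = 0.4728 m³/s
Stations 1, 4 contribute zero (depth or velocity is 0).
Q = Σ qᵢ = 1.258 m³/s

1.26 m³/s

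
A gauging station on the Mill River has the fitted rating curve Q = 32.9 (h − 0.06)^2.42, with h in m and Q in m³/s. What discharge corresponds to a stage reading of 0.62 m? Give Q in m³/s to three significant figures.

8.09 m³/s

Q = 32.9 × (0.62 − 0.06)^2.42 = 32.9 × 0.56^2.42 = 8.087 m³/s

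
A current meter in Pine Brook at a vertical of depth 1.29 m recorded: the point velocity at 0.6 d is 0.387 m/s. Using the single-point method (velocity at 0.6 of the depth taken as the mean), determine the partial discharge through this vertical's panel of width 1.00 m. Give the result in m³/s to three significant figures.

v̄ = v₀.₆ = 0.387 m/s
q = v̄ × d × w = 0.3870 × 1.29 × 1.00 = 0.4992 m³/s

0.499 m³/s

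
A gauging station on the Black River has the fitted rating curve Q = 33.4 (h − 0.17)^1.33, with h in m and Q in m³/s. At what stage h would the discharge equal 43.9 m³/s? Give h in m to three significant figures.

1.40 m

h − h₀ = (Q/C)^(1/b) = (43.9/33.4)^(1/1.33) = 1.228 m
h = 0.17 + 1.228 = 1.398 m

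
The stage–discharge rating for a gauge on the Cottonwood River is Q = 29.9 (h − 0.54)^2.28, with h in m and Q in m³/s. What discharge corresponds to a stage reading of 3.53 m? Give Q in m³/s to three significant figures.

363 m³/s

Q = 29.9 × (3.53 − 0.54)^2.28 = 29.9 × 2.99^2.28 = 363.2 m³/s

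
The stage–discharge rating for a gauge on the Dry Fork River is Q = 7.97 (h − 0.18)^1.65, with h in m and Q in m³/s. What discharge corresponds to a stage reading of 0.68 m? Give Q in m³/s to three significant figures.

2.54 m³/s

Q = 7.97 × (0.68 − 0.18)^1.65 = 7.97 × 0.5^1.65 = 2.540 m³/s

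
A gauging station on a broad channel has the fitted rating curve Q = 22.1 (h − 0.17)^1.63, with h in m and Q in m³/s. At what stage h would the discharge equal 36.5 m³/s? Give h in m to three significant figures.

1.53 m

h − h₀ = (Q/C)^(1/b) = (36.5/22.1)^(1/1.63) = 1.360 m
h = 0.17 + 1.360 = 1.530 m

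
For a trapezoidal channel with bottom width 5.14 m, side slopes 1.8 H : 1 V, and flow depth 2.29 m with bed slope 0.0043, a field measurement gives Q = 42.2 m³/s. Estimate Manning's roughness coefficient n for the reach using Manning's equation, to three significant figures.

A = (b + z·y)·y = (5.14 + 1.8×2.29)×2.29 = 21.21 m²
P = b + 2y√(1+z²) = 5.14 + 2×2.29×√(1+1.8²) = 14.57 m
R = A/P = 21.21/14.57 = 1.456 m
n = (1/Q)·A·R^(2/3)·S^(1/2) = (1/42.2) × 21.21 × 1.284 × 0.06557 = 0.04233

0.0423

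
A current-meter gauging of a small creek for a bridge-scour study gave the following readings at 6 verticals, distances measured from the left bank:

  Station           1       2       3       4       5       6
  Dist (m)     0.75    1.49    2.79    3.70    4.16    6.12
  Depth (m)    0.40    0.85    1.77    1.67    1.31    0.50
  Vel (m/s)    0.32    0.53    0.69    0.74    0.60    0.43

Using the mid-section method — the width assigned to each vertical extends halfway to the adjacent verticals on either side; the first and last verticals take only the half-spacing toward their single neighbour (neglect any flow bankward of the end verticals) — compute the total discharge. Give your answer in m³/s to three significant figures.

3.86 m³/s

w_1 = (1.49 − 0.75)/2 = 0.37 m; q_1 = 0.32 × 0.40 × 0.37 = 0.04736 m³/s
w_2 = (2.79 − 0.75)/2 = 1.02 m; q_2 = 0.53 × 0.85 × 1.02 = 0.4595 m³/s
w_3 = (3.70 − 1.49)/2 = 1.105 m; q_3 = 0.69 × 1.77 × 1.105 = 1.350 m³/s
w_4 = (4.16 − 2.79)/2 = 0.685 m; q_4 = 0.74 × 1.67 × 0.685 = 0.8465 m³/s
w_5 = (6.12 − 3.70)/2 = 1.21 m; q_5 = 0.60 × 1.31 × 1.21 = 0.9511 m³/s
w_6 = (6.12 − 4.16)/2 = 0.98 m; q_6 = 0.43 × 0.50 × 0.98 = 0.2107 m³/s
Q = Σ qᵢ = 3.865 m³/s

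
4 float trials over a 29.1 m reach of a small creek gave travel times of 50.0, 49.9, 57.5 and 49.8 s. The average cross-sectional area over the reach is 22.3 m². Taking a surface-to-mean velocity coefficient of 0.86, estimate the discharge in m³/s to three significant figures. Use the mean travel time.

10.8 m³/s

t̄ = (50.0 + 49.9 + 57.5 + 49.8) / 4 = 51.8 s
v_surface = L / t̄ = 29.1 / 51.8 = 0.5618 m/s
v_mean = 0.86 × 0.5618 = 0.4831 m/s
Q = A × v_mean = 22.3 × 0.4831 = 10.77 m³/s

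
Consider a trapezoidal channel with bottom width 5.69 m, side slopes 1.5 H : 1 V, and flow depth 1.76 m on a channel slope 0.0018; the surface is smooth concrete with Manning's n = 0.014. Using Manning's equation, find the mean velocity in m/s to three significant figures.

A = (b + z·y)·y = (5.69 + 1.5×1.76)×1.76 = 14.66 m²
P = b + 2y√(1+z²) = 5.69 + 2×1.76×√(1+1.5²) = 12.04 m
R = A/P = 14.66/12.04 = 1.218 m
Q = (1/n)·A·R^(2/3)·S^(1/2) = (1/0.014) × 14.66 × 1.218^(2/3) × 0.0018^(1/2) = 50.67 m³/s
V = Q/A = 50.67/14.66 = 3.456 m/s

3.46 m/s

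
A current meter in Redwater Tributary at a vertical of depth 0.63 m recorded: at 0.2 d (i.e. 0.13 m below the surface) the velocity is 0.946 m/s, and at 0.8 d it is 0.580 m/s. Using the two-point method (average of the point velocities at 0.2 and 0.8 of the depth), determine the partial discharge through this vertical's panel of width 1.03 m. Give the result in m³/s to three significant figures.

v̄ = (0.946 + 0.580) / 2 = 0.7630 m/s
q = v̄ × d × w = 0.7630 × 0.63 × 1.03 = 0.4951 m³/s

0.495 m³/s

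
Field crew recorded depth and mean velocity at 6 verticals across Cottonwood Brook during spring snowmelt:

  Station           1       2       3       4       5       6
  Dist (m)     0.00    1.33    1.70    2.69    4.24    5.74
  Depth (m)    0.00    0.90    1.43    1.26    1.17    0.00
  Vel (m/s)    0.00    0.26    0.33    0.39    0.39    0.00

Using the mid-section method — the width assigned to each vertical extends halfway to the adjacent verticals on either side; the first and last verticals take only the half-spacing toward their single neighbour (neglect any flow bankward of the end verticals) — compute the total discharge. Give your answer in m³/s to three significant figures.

1.84 m³/s

w_2 = (1.70 − 0.00)/2 = 0.85 m; q_2 = 0.26 × 0.90 × 0.85 = 0.1989 m³/s
w_3 = (2.69 − 1.33)/2 = 0.68 m; q_3 = 0.33 × 1.43 × 0.68 = 0.3209 m³/s
w_4 = (4.24 − 1.70)/2 = 1.27 m; q_4 = 0.39 × 1.26 × 1.27 = 0.6241 m³/s
w_5 = (5.74 − 2.69)/2 = 1.525 m; q_5 = 0.39 × 1.17 × 1.525 = 0.6959 m³/s
Stations 1, 6 contribute zero (depth or velocity is 0).
Q = Σ qᵢ = 1.840 m³/s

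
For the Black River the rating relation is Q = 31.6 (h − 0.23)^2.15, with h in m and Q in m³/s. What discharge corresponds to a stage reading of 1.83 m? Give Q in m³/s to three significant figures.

86.8 m³/s

Q = 31.6 × (1.83 − 0.23)^2.15 = 31.6 × 1.6^2.15 = 86.81 m³/s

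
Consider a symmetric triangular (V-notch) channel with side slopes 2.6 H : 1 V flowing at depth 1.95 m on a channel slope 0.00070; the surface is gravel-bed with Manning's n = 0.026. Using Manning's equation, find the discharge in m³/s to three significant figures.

9.45 m³/s

A = z·y² = 2.6×1.95² = 9.887 m²
P = 2y√(1+z²) = 2×1.95×√(1+2.6²) = 10.86 m
R = A/P = 9.887/10.86 = 0.9100 m
Q = (1/n)·A·R^(2/3)·S^(1/2) = (1/0.026) × 9.887 × 0.9100^(2/3) × 0.00070^(1/2) = 9.447 m³/s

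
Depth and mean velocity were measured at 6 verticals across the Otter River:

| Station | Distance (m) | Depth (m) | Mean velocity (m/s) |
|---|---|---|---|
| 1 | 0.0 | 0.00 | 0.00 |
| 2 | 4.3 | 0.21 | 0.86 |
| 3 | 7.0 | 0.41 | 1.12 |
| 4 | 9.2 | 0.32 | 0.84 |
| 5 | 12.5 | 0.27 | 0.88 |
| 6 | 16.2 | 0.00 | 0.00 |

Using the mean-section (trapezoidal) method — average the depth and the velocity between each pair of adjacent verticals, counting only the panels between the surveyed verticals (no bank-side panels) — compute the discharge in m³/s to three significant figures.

2.87 m³/s

Panel 1-2: Δb = 4.3 m, d̄ = (0.00+0.21)/2 = 0.105, v̄ = (0.00+0.86)/2 = 0.43 → q = 4.3×0.105×0.43 = 0.1941 m³/s
Panel 2-3: Δb = 2.7 m, d̄ = (0.21+0.41)/2 = 0.31, v̄ = (0.86+1.12)/2 = 0.99 → q = 2.7×0.31×0.99 = 0.8286 m³/s
Panel 3-4: Δb = 2.2 m, d̄ = (0.41+0.32)/2 = 0.365, v̄ = (1.12+0.84)/2 = 0.98 → q = 2.2×0.365×0.98 = 0.7869 m³/s
Panel 4-5: Δb = 3.3 m, d̄ = (0.32+0.27)/2 = 0.295, v̄ = (0.84+0.88)/2 = 0.86 → q = 3.3×0.295×0.86 = 0.8372 m³/s
Panel 5-6: Δb = 3.7 m, d̄ = (0.27+0.00)/2 = 0.135, v̄ = (0.88+0.00)/2 = 0.44 → q = 3.7×0.135×0.44 = 0.2198 m³/s
Q = Σ q = 2.867 m³/s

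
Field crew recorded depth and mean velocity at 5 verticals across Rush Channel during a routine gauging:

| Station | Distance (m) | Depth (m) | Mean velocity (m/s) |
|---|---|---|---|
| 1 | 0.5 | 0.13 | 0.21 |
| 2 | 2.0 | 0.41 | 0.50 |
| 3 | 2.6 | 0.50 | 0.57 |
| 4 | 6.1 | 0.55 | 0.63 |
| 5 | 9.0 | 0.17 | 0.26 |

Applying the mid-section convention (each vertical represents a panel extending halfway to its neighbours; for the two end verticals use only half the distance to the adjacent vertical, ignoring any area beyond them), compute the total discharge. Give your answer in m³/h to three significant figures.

w_1 = (2.0 − 0.5)/2 = 0.75 m; q_1 = 0.21 × 0.13 × 0.75 = 0.02048 m³/s
w_2 = (2.6 − 0.5)/2 = 1.05 m; q_2 = 0.50 × 0.41 × 1.05 = 0.2153 m³/s
w_3 = (6.1 − 2.0)/2 = 2.05 m; q_3 = 0.57 × 0.50 × 2.05 = 0.5843 m³/s
w_4 = (9.0 − 2.6)/2 = 3.2 m; q_4 = 0.63 × 0.55 × 3.2 = 1.109 m³/s
w_5 = (9.0 − 6.1)/2 = 1.45 m; q_5 = 0.26 × 0.17 × 1.45 = 0.06409 m³/s
Q = Σ qᵢ = 1.993 m³/s
= 1.993 × 3600 = 7174 m³/h

7170 m³/h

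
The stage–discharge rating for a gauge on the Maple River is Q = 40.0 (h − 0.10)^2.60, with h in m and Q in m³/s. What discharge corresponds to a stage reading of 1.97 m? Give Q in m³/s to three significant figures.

Q = 40.0 × (1.97 − 0.10)^2.60 = 40.0 × 1.87^2.60 = 203.6 m³/s

204 m³/s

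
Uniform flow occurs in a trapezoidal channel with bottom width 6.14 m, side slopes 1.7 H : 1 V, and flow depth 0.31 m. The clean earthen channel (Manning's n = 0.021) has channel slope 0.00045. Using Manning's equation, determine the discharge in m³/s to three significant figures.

A = (b + z·y)·y = (6.14 + 1.7×0.31)×0.31 = 2.067 m²
P = b + 2y√(1+z²) = 6.14 + 2×0.31×√(1+1.7²) = 7.363 m
R = A/P = 2.067/7.363 = 0.2807 m
Q = (1/n)·A·R^(2/3)·S^(1/2) = (1/0.021) × 2.067 × 0.2807^(2/3) × 0.00045^(1/2) = 0.8950 m³/s

0.895 m³/s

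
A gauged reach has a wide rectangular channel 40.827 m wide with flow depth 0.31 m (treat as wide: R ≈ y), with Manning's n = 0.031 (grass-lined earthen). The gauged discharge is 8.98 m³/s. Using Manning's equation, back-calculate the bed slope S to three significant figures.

A = b·y = 40.827 × 0.31 = 12.66 m²
Wide channel: R ≈ y = 0.31 m
S = (Q·n / (1·A·R^(2/3)))² = (8.98×0.031 / (1×12.66×0.4580))² = 0.002306

0.00231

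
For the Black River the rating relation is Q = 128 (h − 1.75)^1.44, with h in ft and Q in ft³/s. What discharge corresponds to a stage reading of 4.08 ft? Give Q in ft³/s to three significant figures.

Q = 128 × (4.08 − 1.75)^1.44 = 128 × 2.33^1.44 = 432.7 ft³/s

433 ft³/s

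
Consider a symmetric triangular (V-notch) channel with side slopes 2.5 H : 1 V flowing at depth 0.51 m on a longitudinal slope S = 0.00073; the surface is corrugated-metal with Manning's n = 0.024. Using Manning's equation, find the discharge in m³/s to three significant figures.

0.280 m³/s

A = z·y² = 2.5×0.51² = 0.6503 m²
P = 2y√(1+z²) = 2×0.51×√(1+2.5²) = 2.746 m
R = A/P = 0.6503/2.746 = 0.2368 m
Q = (1/n)·A·R^(2/3)·S^(1/2) = (1/0.024) × 0.6503 × 0.2368^(2/3) × 0.00073^(1/2) = 0.2802 m³/s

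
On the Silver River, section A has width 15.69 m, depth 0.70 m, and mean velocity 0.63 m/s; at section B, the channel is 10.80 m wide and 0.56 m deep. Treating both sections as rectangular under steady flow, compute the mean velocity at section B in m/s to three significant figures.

1.14 m/s

Q = A₁V₁ = (15.69×0.70) × 0.63 = 6.919 m³/s
A₂ = 10.80 × 0.56 = 6.048 m²
V₂ = Q/A₂ = 6.919/6.048 = 1.144 m/s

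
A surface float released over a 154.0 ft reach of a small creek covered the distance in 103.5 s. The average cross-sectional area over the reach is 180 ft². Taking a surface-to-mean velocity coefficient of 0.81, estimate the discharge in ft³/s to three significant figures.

217 ft³/s

v_surface = L / t̄ = 154.0 / 103.5 = 1.488 ft/s
v_mean = 0.81 × 1.488 = 1.205 ft/s
Q = A × v_mean = 180 × 1.205 = 216.9 ft³/s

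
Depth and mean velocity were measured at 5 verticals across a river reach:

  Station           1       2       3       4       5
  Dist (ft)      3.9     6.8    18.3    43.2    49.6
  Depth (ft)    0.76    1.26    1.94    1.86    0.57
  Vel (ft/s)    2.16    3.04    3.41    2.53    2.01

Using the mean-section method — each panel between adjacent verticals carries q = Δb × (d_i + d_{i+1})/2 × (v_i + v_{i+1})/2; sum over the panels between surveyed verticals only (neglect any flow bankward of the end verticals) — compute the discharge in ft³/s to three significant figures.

225 ft³/s

Panel 1-2: Δb = 2.9 ft, d̄ = (0.76+1.26)/2 = 1.01, v̄ = (2.16+3.04)/2 = 2.6 → q = 2.9×1.01×2.6 = 7.615 ft³/s
Panel 2-3: Δb = 11.5 ft, d̄ = (1.26+1.94)/2 = 1.6, v̄ = (3.04+3.41)/2 = 3.225 → q = 11.5×1.6×3.225 = 59.34 ft³/s
Panel 3-4: Δb = 24.9 ft, d̄ = (1.94+1.86)/2 = 1.9, v̄ = (3.41+2.53)/2 = 2.97 → q = 24.9×1.9×2.97 = 140.5 ft³/s
Panel 4-5: Δb = 6.4 ft, d̄ = (1.86+0.57)/2 = 1.215, v̄ = (2.53+2.01)/2 = 2.27 → q = 6.4×1.215×2.27 = 17.65 ft³/s
Q = Σ q = 225.1 ft³/s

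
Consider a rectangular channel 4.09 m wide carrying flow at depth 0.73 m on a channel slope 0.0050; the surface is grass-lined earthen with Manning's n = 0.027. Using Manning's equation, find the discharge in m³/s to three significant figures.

5.17 m³/s

A = b·y = 4.09 × 0.73 = 2.986 m²
P = b + 2y = 4.09 + 2×0.73 = 5.550 m
R = A/P = 2.986/5.550 = 0.5380 m
Q = (1/n)·A·R^(2/3)·S^(1/2) = (1/0.027) × 2.986 × 0.5380^(2/3) × 0.0050^(1/2) = 5.172 m³/s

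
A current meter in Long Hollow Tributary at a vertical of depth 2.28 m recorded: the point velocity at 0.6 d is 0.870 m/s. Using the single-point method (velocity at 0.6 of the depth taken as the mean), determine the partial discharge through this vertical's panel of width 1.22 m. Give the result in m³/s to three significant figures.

v̄ = v₀.₆ = 0.870 m/s
q = v̄ × d × w = 0.8700 × 2.28 × 1.22 = 2.420 m³/s

2.42 m³/s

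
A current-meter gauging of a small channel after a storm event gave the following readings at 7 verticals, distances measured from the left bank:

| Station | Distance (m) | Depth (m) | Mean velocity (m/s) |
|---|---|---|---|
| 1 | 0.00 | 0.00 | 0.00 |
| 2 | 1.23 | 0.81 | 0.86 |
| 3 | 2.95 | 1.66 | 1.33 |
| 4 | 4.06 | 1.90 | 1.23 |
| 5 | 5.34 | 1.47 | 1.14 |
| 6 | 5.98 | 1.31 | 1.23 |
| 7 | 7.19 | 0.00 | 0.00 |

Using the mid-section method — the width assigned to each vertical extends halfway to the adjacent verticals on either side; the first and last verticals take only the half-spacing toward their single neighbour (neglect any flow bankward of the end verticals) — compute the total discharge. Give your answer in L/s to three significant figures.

10000 L/s

w_2 = (2.95 − 0.00)/2 = 1.475 m; q_2 = 0.86 × 0.81 × 1.475 = 1.027 m³/s
w_3 = (4.06 − 1.23)/2 = 1.415 m; q_3 = 1.33 × 1.66 × 1.415 = 3.124 m³/s
w_4 = (5.34 − 2.95)/2 = 1.195 m; q_4 = 1.23 × 1.90 × 1.195 = 2.793 m³/s
w_5 = (5.98 − 4.06)/2 = 0.96 m; q_5 = 1.14 × 1.47 × 0.96 = 1.609 m³/s
w_6 = (7.19 − 5.34)/2 = 0.925 m; q_6 = 1.23 × 1.31 × 0.925 = 1.490 m³/s
Stations 1, 7 contribute zero (depth or velocity is 0).
Q = Σ qᵢ = 10.04 m³/s
= 10.04 × 1000 = 10040 L/s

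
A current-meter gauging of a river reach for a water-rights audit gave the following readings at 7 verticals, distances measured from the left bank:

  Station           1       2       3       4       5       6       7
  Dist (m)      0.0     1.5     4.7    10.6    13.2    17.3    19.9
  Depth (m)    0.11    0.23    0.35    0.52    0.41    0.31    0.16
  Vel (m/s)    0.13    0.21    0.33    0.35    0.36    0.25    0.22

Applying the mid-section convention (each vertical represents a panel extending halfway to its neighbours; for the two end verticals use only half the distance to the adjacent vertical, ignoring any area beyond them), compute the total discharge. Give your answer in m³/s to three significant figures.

w_1 = (1.5 − 0.0)/2 = 0.75 m; q_1 = 0.13 × 0.11 × 0.75 = 0.01073 m³/s
w_2 = (4.7 − 0.0)/2 = 2.35 m; q_2 = 0.21 × 0.23 × 2.35 = 0.1135 m³/s
w_3 = (10.6 − 1.5)/2 = 4.55 m; q_3 = 0.33 × 0.35 × 4.55 = 0.5255 m³/s
w_4 = (13.2 − 4.7)/2 = 4.25 m; q_4 = 0.35 × 0.52 × 4.25 = 0.7735 m³/s
w_5 = (17.3 − 10.6)/2 = 3.35 m; q_5 = 0.36 × 0.41 × 3.35 = 0.4945 m³/s
w_6 = (19.9 − 13.2)/2 = 3.35 m; q_6 = 0.25 × 0.31 × 3.35 = 0.2596 m³/s
w_7 = (19.9 − 17.3)/2 = 1.3 m; q_7 = 0.22 × 0.16 × 1.3 = 0.04576 m³/s
Q = Σ qᵢ = 2.223 m³/s

2.22 m³/s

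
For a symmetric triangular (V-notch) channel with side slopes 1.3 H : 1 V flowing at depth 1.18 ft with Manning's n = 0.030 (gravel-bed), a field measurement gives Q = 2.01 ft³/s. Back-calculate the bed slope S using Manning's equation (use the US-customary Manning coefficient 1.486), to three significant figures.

0.00138

A = z·y² = 1.3×1.18² = 1.810 ft²
P = 2y√(1+z²) = 2×1.18×√(1+1.3²) = 3.871 ft
R = A/P = 1.810/3.871 = 0.4676 ft
S = (Q·n / (1.486·A·R^(2/3)))² = (2.01×0.030 / (1.486×1.810×0.6025))² = 0.001384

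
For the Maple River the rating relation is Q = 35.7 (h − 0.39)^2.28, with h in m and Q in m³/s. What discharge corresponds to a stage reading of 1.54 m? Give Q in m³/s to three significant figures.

Q = 35.7 × (1.54 − 0.39)^2.28 = 35.7 × 1.15^2.28 = 49.10 m³/s

49.1 m³/s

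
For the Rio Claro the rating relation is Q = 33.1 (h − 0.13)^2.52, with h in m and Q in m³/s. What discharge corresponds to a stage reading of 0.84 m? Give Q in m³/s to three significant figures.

Q = 33.1 × (0.84 − 0.13)^2.52 = 33.1 × 0.71^2.52 = 13.96 m³/s

14.0 m³/s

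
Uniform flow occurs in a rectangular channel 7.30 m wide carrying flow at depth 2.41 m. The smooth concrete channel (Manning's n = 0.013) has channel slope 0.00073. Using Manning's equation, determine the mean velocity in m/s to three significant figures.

2.66 m/s

A = b·y = 7.30 × 2.41 = 17.59 m²
P = b + 2y = 7.30 + 2×2.41 = 12.12 m
R = A/P = 17.59/12.12 = 1.452 m
Q = (1/n)·A·R^(2/3)·S^(1/2) = (1/0.013) × 17.59 × 1.452^(2/3) × 0.00073^(1/2) = 46.88 m³/s
V = Q/A = 46.88/17.59 = 2.664 m/s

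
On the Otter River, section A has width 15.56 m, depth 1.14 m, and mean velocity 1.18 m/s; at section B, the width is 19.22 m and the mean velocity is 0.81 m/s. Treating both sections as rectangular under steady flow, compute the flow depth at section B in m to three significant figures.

1.34 m

Q = A₁V₁ = (15.56×1.14) × 1.18 = 20.93 m³/s
d₂ = Q/(b₂ V₂) = 20.93/(19.22×0.81) = 1.344 m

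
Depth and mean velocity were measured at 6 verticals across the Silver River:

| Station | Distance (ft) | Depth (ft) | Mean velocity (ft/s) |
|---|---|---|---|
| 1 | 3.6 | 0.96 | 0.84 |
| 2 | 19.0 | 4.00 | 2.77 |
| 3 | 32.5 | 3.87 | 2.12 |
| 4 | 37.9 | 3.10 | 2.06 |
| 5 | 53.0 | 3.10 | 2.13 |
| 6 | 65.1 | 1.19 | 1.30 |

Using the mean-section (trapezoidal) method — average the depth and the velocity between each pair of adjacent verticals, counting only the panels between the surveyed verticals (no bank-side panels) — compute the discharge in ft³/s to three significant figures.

Panel 1-2: Δb = 15.4 ft, d̄ = (0.96+4.00)/2 = 2.48, v̄ = (0.84+2.77)/2 = 1.805 → q = 15.4×2.48×1.805 = 68.94 ft³/s
Panel 2-3: Δb = 13.5 ft, d̄ = (4.00+3.87)/2 = 3.935, v̄ = (2.77+2.12)/2 = 2.445 → q = 13.5×3.935×2.445 = 129.9 ft³/s
Panel 3-4: Δb = 5.4 ft, d̄ = (3.87+3.10)/2 = 3.485, v̄ = (2.12+2.06)/2 = 2.09 → q = 5.4×3.485×2.09 = 39.33 ft³/s
Panel 4-5: Δb = 15.1 ft, d̄ = (3.10+3.10)/2 = 3.1, v̄ = (2.06+2.13)/2 = 2.095 → q = 15.1×3.1×2.095 = 98.07 ft³/s
Panel 5-6: Δb = 12.1 ft, d̄ = (3.10+1.19)/2 = 2.145, v̄ = (2.13+1.30)/2 = 1.715 → q = 12.1×2.145×1.715 = 44.51 ft³/s
Q = Σ q = 380.7 ft³/s

381 ft³/s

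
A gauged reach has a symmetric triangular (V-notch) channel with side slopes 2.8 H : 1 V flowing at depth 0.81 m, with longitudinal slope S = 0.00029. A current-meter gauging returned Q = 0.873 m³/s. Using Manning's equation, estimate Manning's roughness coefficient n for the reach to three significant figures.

0.0188

A = z·y² = 2.8×0.81² = 1.837 m²
P = 2y√(1+z²) = 2×0.81×√(1+2.8²) = 4.817 m
R = A/P = 1.837/4.817 = 0.3814 m
n = (1/Q)·A·R^(2/3)·S^(1/2) = (1/0.873) × 1.837 × 0.5259 × 0.01703 = 0.01885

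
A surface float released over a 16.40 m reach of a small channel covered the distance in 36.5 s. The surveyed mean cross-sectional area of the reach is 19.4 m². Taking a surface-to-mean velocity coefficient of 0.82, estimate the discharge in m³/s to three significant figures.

7.15 m³/s

v_surface = L / t̄ = 16.40 / 36.5 = 0.4493 m/s
v_mean = 0.82 × 0.4493 = 0.3684 m/s
Q = A × v_mean = 19.4 × 0.3684 = 7.148 m³/s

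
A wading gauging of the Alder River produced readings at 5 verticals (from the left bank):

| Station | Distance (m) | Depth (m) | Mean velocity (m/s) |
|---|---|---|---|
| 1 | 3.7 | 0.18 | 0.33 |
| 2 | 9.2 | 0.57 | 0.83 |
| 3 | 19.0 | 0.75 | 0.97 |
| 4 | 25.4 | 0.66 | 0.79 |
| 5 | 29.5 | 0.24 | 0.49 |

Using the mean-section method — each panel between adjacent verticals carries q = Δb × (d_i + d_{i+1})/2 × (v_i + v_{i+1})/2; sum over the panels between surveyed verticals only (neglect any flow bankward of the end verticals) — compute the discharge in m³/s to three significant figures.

12.2 m³/s

Panel 1-2: Δb = 5.5 m, d̄ = (0.18+0.57)/2 = 0.375, v̄ = (0.33+0.83)/2 = 0.58 → q = 5.5×0.375×0.58 = 1.196 m³/s
Panel 2-3: Δb = 9.8 m, d̄ = (0.57+0.75)/2 = 0.66, v̄ = (0.83+0.97)/2 = 0.9 → q = 9.8×0.66×0.9 = 5.821 m³/s
Panel 3-4: Δb = 6.4 m, d̄ = (0.75+0.66)/2 = 0.705, v̄ = (0.97+0.79)/2 = 0.88 → q = 6.4×0.705×0.88 = 3.971 m³/s
Panel 4-5: Δb = 4.1 m, d̄ = (0.66+0.24)/2 = 0.45, v̄ = (0.79+0.49)/2 = 0.64 → q = 4.1×0.45×0.64 = 1.181 m³/s
Q = Σ q = 12.17 m³/s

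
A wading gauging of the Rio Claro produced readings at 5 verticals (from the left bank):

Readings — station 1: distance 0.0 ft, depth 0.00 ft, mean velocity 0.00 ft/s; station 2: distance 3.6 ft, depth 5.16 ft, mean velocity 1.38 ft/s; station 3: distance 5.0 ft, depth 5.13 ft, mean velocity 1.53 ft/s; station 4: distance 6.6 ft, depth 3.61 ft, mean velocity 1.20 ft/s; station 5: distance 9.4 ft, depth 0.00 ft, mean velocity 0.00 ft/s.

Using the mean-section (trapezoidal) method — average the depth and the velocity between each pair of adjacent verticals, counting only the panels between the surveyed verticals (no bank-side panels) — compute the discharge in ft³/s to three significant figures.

29.5 ft³/s

Panel 1-2: Δb = 3.6 ft, d̄ = (0.00+5.16)/2 = 2.58, v̄ = (0.00+1.38)/2 = 0.69 → q = 3.6×2.58×0.69 = 6.409 ft³/s
Panel 2-3: Δb = 1.4 ft, d̄ = (5.16+5.13)/2 = 5.145, v̄ = (1.38+1.53)/2 = 1.455 → q = 1.4×5.145×1.455 = 10.48 ft³/s
Panel 3-4: Δb = 1.6 ft, d̄ = (5.13+3.61)/2 = 4.37, v̄ = (1.53+1.20)/2 = 1.365 → q = 1.6×4.37×1.365 = 9.544 ft³/s
Panel 4-5: Δb = 2.8 ft, d̄ = (3.61+0.00)/2 = 1.805, v̄ = (1.20+0.00)/2 = 0.6 → q = 2.8×1.805×0.6 = 3.032 ft³/s
Q = Σ q = 29.47 ft³/s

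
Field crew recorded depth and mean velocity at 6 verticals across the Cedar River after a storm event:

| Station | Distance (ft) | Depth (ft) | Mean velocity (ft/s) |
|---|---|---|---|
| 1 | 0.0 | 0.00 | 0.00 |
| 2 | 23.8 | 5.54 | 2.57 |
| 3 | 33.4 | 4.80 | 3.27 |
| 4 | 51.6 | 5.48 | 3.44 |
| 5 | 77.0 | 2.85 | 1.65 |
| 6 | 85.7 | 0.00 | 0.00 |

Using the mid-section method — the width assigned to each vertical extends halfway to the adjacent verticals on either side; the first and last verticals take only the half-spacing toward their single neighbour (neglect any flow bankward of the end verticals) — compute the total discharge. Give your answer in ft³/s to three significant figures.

947 ft³/s

w_2 = (33.4 − 0.0)/2 = 16.7 ft; q_2 = 2.57 × 5.54 × 16.7 = 237.8 ft³/s
w_3 = (51.6 − 23.8)/2 = 13.9 ft; q_3 = 3.27 × 4.80 × 13.9 = 218.2 ft³/s
w_4 = (77.0 − 33.4)/2 = 21.8 ft; q_4 = 3.44 × 5.48 × 21.8 = 411.0 ft³/s
w_5 = (85.7 − 51.6)/2 = 17.05 ft; q_5 = 1.65 × 2.85 × 17.05 = 80.18 ft³/s
Stations 1, 6 contribute zero (depth or velocity is 0).
Q = Σ qᵢ = 947.1 ft³/s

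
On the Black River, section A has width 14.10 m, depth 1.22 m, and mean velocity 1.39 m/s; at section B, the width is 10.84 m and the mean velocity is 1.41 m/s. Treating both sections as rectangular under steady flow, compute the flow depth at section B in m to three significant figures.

1.56 m

Q = A₁V₁ = (14.10×1.22) × 1.39 = 23.91 m³/s
d₂ = Q/(b₂ V₂) = 23.91/(10.84×1.41) = 1.564 m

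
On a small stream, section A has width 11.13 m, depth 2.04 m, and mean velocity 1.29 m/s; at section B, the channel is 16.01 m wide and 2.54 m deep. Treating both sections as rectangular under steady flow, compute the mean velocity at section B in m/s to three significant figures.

0.720 m/s

Q = A₁V₁ = (11.13×2.04) × 1.29 = 29.29 m³/s
A₂ = 16.01 × 2.54 = 40.67 m²
V₂ = Q/A₂ = 29.29/40.67 = 0.7203 m/s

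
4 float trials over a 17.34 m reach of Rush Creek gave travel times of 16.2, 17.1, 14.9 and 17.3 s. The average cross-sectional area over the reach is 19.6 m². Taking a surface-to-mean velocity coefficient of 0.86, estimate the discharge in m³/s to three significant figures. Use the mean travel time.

17.8 m³/s

t̄ = (16.2 + 17.1 + 14.9 + 17.3) / 4 = 16.375 s
v_surface = L / t̄ = 17.34 / 16.375 = 1.059 m/s
v_mean = 0.86 × 1.059 = 0.9107 m/s
Q = A × v_mean = 19.6 × 0.9107 = 17.85 m³/s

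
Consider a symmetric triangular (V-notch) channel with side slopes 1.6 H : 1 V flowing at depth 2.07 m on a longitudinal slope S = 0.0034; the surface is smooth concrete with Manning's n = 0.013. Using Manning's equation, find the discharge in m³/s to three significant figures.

28.2 m³/s

A = z·y² = 1.6×2.07² = 6.856 m²
P = 2y√(1+z²) = 2×2.07×√(1+1.6²) = 7.811 m
R = A/P = 6.856/7.811 = 0.8777 m
Q = (1/n)·A·R^(2/3)·S^(1/2) = (1/0.013) × 6.856 × 0.8777^(2/3) × 0.0034^(1/2) = 28.19 m³/s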